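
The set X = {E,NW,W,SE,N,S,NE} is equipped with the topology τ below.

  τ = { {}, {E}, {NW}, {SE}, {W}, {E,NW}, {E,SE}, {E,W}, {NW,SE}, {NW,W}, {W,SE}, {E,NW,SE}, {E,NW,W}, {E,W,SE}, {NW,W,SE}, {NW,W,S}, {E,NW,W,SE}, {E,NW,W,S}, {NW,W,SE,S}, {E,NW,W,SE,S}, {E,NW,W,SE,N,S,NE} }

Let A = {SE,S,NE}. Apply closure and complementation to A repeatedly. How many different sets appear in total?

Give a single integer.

8

complement {E,NW,W,N}; its interior {E,NW,W}; cl(A) = X∖{E,NW,W} = {SE,N,S,NE}
With k = closure, c = complement:
  1. A     = {SE,S,NE}
  2. kA    = {SE,N,S,NE}
  3. cA    = {E,NW,W,N}
  4. ckA   = {E,NW,W}
  5. kcA   = {E,NW,W,N,S,NE}
  6. ckcA  = {SE}
  7. kckcA = {SE,N,NE}
  8. ckckcA = {E,NW,W,S}
k, c of each give nothing new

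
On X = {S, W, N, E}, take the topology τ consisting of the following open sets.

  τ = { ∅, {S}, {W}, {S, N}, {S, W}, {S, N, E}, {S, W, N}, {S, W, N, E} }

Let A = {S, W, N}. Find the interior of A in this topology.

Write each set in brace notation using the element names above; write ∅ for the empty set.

U open, U⊆A: ∅, {S}, {W}, {S, N}, {S, W}, {S, W, N}. int(A) = ⋃ = {S, W, N}

{S, W, N}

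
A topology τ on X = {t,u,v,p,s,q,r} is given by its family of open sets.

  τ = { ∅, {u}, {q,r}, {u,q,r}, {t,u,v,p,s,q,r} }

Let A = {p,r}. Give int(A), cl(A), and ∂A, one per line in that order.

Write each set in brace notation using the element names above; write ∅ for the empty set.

int(A) = ∅
cl(A)  = {t,v,p,s,q,r}
∂A     = {t,v,p,s,q,r}

interior: largest open inside A is ∅ (from ∅)
cl via duality: int({t,u,v,s,q}) = {u}, so X∖{u} = {t,v,p,s,q,r}
cl∖int = {t,v,p,s,q,r}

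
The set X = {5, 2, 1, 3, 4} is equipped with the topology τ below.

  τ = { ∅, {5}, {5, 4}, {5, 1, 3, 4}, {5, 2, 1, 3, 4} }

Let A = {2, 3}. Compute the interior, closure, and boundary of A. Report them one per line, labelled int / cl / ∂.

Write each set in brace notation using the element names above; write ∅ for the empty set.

open subsets of A: ∅; so int(A) = ∅
closure: X∖int(X∖A) = X∖{5, 4} = {2, 1, 3}
∂A = {2, 1, 3} minus ∅ = {2, 1, 3}

int(A) = ∅
cl(A)  = {2, 1, 3}
∂A     = {2, 1, 3}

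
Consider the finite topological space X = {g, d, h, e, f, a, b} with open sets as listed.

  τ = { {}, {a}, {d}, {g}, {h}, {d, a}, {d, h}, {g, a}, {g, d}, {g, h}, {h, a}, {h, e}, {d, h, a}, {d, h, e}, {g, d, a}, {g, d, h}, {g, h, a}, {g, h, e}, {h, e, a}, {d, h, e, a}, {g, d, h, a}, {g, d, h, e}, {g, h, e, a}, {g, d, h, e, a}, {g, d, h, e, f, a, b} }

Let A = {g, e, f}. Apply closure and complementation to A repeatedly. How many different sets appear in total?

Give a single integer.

8

closure: X∖int(X∖A) = X∖{d, h, a} = {g, e, f, b}
Let k=closure and c=complement:
  1. A     = {g, e, f}
  2. kA    = {g, e, f, b}
  3. cA    = {d, h, a, b}
  4. ckA   = {d, h, a}
  5. kcA   = {d, h, e, f, a, b}
  6. ckcA  = {g}
  7. kckcA = {g, f, b}
  8. ckckcA = {d, h, e, a}
— saturated at 8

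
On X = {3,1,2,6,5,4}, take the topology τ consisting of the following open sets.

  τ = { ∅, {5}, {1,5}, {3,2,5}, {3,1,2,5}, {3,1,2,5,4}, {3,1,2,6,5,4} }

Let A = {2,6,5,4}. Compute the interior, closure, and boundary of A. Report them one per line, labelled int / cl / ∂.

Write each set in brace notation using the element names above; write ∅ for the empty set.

int(A) = {5}
cl(A)  = {3,1,2,6,5,4}
∂A     = {3,1,2,6,4}

open subsets of A: ∅, {5}; so int(A) = {5}
closure: X∖int(X∖A) = X∖∅ = {3,1,2,6,5,4}
∂A = {3,1,2,6,5,4} minus {5} = {3,1,2,6,4}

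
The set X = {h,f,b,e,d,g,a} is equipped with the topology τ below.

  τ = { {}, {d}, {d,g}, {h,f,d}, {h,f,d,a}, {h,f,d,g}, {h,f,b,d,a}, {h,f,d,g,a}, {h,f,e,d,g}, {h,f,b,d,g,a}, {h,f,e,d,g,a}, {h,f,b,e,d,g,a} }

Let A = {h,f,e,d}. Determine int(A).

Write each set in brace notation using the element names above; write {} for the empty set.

interior: largest open inside A is {h,f,d} (from {}, {d}, {h,f,d})

{h,f,d}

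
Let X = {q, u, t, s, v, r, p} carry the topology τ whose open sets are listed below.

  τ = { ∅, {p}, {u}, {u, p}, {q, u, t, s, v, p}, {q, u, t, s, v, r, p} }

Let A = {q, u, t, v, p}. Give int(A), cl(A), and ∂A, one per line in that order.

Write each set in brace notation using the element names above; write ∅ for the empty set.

U open, U⊆A: ∅, {u}, {p}, {u, p}. int(A) = ⋃ = {u, p}
X∖A={s, r}, int(X∖A)=∅, hence cl(A)={q, u, t, s, v, r, p}
∂A: remove int from cl → {q, t, s, v, r}

int(A) = {u, p}
cl(A)  = {q, u, t, s, v, r, p}
∂A     = {q, t, s, v, r}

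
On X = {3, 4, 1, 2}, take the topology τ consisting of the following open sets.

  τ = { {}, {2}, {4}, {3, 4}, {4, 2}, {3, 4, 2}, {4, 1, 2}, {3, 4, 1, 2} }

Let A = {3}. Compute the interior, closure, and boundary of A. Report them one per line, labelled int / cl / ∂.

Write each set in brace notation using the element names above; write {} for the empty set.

interior: largest open inside A is {} (from {})
cl via duality: int({4, 1, 2}) = {4, 1, 2}, so X∖{4, 1, 2} = {3}
cl∖int = {3}

int(A) = {}
cl(A)  = {3}
∂A     = {3}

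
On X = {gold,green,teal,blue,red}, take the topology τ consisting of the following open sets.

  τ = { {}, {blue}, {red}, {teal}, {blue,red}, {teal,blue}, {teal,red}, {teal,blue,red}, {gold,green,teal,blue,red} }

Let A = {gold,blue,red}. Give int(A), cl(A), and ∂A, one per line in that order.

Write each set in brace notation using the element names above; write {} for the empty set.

open subsets of A: {}, {red}, {blue}, {blue,red}; so int(A) = {blue,red}
closure: X∖int(X∖A) = X∖{teal} = {gold,green,blue,red}
∂A = {gold,green,blue,red} minus {blue,red} = {gold,green}

int(A) = {blue,red}
cl(A)  = {gold,green,blue,red}
∂A     = {gold,green}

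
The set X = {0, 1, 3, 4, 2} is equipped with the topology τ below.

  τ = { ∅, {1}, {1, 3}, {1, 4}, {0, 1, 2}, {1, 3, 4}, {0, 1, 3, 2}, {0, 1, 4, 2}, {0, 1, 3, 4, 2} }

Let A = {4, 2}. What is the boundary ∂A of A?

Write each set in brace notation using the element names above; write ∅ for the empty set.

{0, 4, 2}

open subsets of A: ∅; so int(A) = ∅
closure: X∖int(X∖A) = X∖{1, 3} = {0, 4, 2}
∂A = {0, 4, 2} minus ∅ = {0, 4, 2}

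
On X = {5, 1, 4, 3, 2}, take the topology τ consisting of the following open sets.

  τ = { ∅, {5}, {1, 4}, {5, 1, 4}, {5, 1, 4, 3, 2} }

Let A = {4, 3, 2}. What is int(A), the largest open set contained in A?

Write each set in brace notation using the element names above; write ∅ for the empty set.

interior: largest open inside A is ∅ (from ∅)

∅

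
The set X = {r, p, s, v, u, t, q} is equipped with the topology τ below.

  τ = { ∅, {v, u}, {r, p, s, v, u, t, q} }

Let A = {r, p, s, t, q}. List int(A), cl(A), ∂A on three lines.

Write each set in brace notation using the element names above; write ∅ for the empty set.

U open, U⊆A: ∅. int(A) = ⋃ = ∅
X∖A={v, u}, int(X∖A)={v, u}, hence cl(A)={r, p, s, t, q}
∂A: remove int from cl → {r, p, s, t, q}

int(A) = ∅
cl(A)  = {r, p, s, t, q}
∂A     = {r, p, s, t, q}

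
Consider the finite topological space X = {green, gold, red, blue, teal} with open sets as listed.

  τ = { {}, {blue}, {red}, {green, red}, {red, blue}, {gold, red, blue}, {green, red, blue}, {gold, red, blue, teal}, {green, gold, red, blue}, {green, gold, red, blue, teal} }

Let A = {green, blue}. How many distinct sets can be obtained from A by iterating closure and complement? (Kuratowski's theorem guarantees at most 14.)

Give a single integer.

8

X∖A={gold, red, teal}, int(X∖A)={red}, hence cl(A)={green, gold, blue, teal}
Orbit (k=closure, c=complement):
  1. A     = {green, blue}
  2. kA    = {green, gold, blue, teal}
  3. cA    = {gold, red, teal}
  4. ckA   = {red}
  5. kcA   = {green, gold, red, teal}
  6. ckcA  = {blue}
  7. kckcA = {gold, blue, teal}
  8. ckckcA = {green, red}
(closed under both — stop)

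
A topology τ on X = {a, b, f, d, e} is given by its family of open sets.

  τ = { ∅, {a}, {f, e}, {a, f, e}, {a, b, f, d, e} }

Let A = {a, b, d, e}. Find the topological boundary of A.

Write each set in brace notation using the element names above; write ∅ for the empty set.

opens ⊆ A: ∅, {a}; union → int = {a}
complement {f}; its interior ∅; cl(A) = X∖∅ = {a, b, f, d, e}
boundary = {a, b, f, d, e} ∖ {a} = {b, f, d, e}

{b, f, d, e}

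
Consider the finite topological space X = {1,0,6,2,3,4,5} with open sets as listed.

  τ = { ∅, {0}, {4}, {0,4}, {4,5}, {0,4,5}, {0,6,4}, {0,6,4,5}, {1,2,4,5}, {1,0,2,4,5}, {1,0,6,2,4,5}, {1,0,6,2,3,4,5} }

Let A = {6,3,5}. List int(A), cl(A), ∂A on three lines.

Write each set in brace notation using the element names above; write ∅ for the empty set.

int(A) = ∅
cl(A)  = {1,6,2,3,5}
∂A     = {1,6,2,3,5}

opens ⊆ A: ∅; union → int = ∅
complement {1,0,2,4}; its interior {0,4}; cl(A) = X∖{0,4} = {1,6,2,3,5}
boundary = {1,6,2,3,5} ∖ ∅ = {1,6,2,3,5}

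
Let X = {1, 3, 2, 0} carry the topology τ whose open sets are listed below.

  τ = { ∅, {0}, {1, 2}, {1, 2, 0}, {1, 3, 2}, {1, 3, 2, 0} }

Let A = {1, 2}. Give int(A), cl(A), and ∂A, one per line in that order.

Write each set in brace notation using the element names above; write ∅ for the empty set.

interior: largest open inside A is {1, 2} (from ∅, {1, 2})
cl via duality: int({3, 0}) = {0}, so X∖{0} = {1, 3, 2}
cl∖int = {3}

int(A) = {1, 2}
cl(A)  = {1, 3, 2}
∂A     = {3}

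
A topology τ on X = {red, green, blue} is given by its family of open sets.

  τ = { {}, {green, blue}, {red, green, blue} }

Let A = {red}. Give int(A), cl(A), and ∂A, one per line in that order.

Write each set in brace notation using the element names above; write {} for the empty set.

int(A) = {}
cl(A)  = {red}
∂A     = {red}

U open, U⊆A: {}. int(A) = ⋃ = {}
X∖A={green, blue}, int(X∖A)={green, blue}, hence cl(A)={red}
∂A: remove int from cl → {red}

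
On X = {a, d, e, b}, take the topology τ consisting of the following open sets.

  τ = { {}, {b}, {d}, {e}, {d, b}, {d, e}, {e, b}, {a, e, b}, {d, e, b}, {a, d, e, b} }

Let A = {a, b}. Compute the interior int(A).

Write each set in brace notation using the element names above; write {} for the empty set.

U open, U⊆A: {}, {b}. int(A) = ⋃ = {b}

{b}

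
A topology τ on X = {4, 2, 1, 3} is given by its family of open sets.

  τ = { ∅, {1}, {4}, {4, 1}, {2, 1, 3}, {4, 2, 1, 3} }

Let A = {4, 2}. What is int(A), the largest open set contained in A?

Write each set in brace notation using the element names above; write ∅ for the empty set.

opens ⊆ A: ∅, {4}; union → int = {4}

{4}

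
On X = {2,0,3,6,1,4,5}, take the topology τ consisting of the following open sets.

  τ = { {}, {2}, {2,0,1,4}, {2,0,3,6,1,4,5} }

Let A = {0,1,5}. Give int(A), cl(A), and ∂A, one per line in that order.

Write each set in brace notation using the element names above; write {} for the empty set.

int(A) = {}
cl(A)  = {0,3,6,1,4,5}
∂A     = {0,3,6,1,4,5}

U open, U⊆A: {}. int(A) = ⋃ = {}
X∖A={2,3,6,4}, int(X∖A)={2}, hence cl(A)={0,3,6,1,4,5}
∂A: remove int from cl → {0,3,6,1,4,5}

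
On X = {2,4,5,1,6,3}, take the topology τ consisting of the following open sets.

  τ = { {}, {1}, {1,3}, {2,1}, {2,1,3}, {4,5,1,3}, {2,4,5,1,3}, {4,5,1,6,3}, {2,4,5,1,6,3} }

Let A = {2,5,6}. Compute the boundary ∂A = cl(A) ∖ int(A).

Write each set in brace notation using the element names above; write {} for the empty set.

{2,4,5,6}

U open, U⊆A: {}. int(A) = ⋃ = {}
X∖A={4,1,3}, int(X∖A)={1,3}, hence cl(A)={2,4,5,6}
∂A: remove int from cl → {2,4,5,6}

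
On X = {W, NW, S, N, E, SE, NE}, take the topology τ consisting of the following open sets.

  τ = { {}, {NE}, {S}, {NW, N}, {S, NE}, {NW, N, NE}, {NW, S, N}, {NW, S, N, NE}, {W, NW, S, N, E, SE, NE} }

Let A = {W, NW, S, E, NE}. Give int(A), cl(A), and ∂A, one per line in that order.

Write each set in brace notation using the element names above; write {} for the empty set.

int(A) = {S, NE}
cl(A)  = {W, NW, S, N, E, SE, NE}
∂A     = {W, NW, N, E, SE}

U open, U⊆A: {}, {S}, {NE}, {S, NE}. int(A) = ⋃ = {S, NE}
X∖A={N, SE}, int(X∖A)={}, hence cl(A)={W, NW, S, N, E, SE, NE}
∂A: remove int from cl → {W, NW, N, E, SE}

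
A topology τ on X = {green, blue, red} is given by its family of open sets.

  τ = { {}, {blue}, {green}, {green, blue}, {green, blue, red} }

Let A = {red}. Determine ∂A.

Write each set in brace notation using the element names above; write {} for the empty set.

{red}

open subsets of A: {}; so int(A) = {}
closure: X∖int(X∖A) = X∖{green, blue} = {red}
∂A = {red} minus {} = {red}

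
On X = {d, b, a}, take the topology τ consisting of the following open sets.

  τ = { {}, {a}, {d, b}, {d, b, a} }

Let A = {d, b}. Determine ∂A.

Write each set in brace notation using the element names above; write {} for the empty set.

opens ⊆ A: {}, {d, b}; union → int = {d, b}
complement {a}; its interior {a}; cl(A) = X∖{a} = {d, b}
boundary = {d, b} ∖ {d, b} = {}

{}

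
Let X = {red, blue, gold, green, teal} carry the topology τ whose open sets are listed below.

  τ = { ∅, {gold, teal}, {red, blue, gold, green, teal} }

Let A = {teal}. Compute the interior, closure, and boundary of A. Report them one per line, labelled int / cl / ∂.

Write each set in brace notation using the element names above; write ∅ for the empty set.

open subsets of A: ∅; so int(A) = ∅
closure: X∖int(X∖A) = X∖∅ = {red, blue, gold, green, teal}
∂A = {red, blue, gold, green, teal} minus ∅ = {red, blue, gold, green, teal}

int(A) = ∅
cl(A)  = {red, blue, gold, green, teal}
∂A     = {red, blue, gold, green, teal}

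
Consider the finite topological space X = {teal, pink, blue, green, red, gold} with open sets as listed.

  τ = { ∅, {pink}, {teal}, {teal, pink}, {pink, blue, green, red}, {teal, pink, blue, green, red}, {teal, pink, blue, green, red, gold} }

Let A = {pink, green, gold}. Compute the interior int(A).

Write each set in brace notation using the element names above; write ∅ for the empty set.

{pink}

opens ⊆ A: ∅, {pink}; union → int = {pink}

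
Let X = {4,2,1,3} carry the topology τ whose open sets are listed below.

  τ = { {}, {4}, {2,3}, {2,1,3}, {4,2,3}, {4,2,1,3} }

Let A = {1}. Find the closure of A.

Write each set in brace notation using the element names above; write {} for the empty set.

cl via duality: int({4,2,3}) = {4,2,3}, so X∖{4,2,3} = {1}

{1}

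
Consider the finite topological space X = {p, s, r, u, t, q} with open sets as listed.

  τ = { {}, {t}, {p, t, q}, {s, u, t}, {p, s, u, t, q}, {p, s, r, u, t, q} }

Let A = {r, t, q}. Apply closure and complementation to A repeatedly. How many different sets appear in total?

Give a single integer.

cl via duality: int({p, s, u}) = {}, so X∖{} = {p, s, r, u, t, q}
Write k for closure, c for complement:
  1. A     = {r, t, q}
  2. kA    = {p, s, r, u, t, q}
  3. cA    = {p, s, u}
  4. ckA   = {}
  5. kcA   = {p, s, r, u, q}
  6. ckcA  = {t}
applying k or c yields no new set

6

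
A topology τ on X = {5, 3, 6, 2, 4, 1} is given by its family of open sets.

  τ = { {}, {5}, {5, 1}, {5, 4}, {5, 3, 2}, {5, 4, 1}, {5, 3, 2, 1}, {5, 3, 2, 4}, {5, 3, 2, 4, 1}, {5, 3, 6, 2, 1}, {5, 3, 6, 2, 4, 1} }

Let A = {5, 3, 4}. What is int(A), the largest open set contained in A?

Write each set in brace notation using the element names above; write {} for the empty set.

opens ⊆ A: {}, {5}, {5, 4}; union → int = {5, 4}

{5, 4}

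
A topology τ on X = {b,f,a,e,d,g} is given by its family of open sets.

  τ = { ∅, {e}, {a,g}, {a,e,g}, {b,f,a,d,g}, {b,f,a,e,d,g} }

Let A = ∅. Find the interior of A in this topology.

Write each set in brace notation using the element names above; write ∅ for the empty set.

∅

opens ⊆ A: ∅; union → int = ∅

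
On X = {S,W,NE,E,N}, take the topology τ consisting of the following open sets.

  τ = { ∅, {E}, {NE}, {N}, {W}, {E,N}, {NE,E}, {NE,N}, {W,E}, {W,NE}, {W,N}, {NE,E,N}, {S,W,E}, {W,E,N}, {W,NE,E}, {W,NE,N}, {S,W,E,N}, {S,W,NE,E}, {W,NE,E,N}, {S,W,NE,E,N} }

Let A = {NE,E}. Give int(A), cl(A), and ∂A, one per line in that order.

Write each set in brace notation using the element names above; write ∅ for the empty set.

opens ⊆ A: ∅, {E}, {NE}, {NE,E}; union → int = {NE,E}
complement {S,W,N}; its interior {W,N}; cl(A) = X∖{W,N} = {S,NE,E}
boundary = {S,NE,E} ∖ {NE,E} = {S}

int(A) = {NE,E}
cl(A)  = {S,NE,E}
∂A     = {S}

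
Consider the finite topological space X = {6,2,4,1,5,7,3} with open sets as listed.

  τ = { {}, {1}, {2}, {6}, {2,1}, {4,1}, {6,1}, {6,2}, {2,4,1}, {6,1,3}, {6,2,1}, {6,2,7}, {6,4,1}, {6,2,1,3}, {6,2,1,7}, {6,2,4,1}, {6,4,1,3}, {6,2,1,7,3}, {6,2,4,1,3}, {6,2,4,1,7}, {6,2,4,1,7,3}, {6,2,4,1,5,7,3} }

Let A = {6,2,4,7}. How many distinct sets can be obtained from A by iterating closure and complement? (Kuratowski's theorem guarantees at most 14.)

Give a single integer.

8

complement {1,5,3}; its interior {1}; cl(A) = X∖{1} = {6,2,4,5,7,3}
With k = closure, c = complement:
  1. A     = {6,2,4,7}
  2. kA    = {6,2,4,5,7,3}
  3. cA    = {1,5,3}
  4. ckA   = {1}
  5. kcA   = {4,1,5,3}
  6. ckcA  = {6,2,7}
  7. kckcA = {6,2,5,7,3}
  8. ckckcA = {4,1}
k, c of each give nothing new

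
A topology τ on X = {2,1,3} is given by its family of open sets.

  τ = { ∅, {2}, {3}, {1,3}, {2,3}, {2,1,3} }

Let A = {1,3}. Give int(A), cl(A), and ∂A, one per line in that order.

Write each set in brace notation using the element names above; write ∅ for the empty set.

int(A) = {1,3}
cl(A)  = {1,3}
∂A     = ∅

interior: largest open inside A is {1,3} (from ∅, {3}, {1,3})
cl via duality: int({2}) = {2}, so X∖{2} = {1,3}
cl∖int = ∅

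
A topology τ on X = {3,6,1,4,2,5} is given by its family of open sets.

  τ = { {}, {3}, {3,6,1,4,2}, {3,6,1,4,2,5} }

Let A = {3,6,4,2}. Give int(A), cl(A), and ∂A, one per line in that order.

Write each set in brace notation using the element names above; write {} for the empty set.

interior: largest open inside A is {3} (from {}, {3})
cl via duality: int({1,5}) = {}, so X∖{} = {3,6,1,4,2,5}
cl∖int = {6,1,4,2,5}

int(A) = {3}
cl(A)  = {3,6,1,4,2,5}
∂A     = {6,1,4,2,5}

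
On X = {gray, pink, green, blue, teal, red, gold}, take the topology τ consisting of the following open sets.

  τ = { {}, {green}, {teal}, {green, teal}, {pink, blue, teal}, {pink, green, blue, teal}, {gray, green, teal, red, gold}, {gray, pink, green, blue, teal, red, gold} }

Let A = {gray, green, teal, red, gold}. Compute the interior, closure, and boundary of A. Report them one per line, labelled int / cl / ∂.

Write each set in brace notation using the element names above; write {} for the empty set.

int(A) = {gray, green, teal, red, gold}
cl(A)  = {gray, pink, green, blue, teal, red, gold}
∂A     = {pink, blue}

open subsets of A: {}, {teal}, {green}, {green, teal}, {gray, green, teal, red, gold}; so int(A) = {gray, green, teal, red, gold}
closure: X∖int(X∖A) = X∖{} = {gray, pink, green, blue, teal, red, gold}
∂A = {gray, pink, green, blue, teal, red, gold} minus {gray, green, teal, red, gold} = {pink, blue}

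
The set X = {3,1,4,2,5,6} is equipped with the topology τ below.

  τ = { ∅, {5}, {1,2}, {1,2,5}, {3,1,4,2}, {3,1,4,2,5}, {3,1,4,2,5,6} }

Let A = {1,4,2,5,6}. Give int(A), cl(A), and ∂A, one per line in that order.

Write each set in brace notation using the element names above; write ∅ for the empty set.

open subsets of A: ∅, {5}, {1,2}, {1,2,5}; so int(A) = {1,2,5}
closure: X∖int(X∖A) = X∖∅ = {3,1,4,2,5,6}
∂A = {3,1,4,2,5,6} minus {1,2,5} = {3,4,6}

int(A) = {1,2,5}
cl(A)  = {3,1,4,2,5,6}
∂A     = {3,4,6}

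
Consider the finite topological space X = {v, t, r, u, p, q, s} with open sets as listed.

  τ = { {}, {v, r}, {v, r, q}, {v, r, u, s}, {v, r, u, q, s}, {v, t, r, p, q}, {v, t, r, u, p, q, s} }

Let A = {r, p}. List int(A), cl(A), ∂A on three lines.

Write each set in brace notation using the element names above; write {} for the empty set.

int(A) = {}
cl(A)  = {v, t, r, u, p, q, s}
∂A     = {v, t, r, u, p, q, s}

interior: largest open inside A is {} (from {})
cl via duality: int({v, t, u, q, s}) = {}, so X∖{} = {v, t, r, u, p, q, s}
cl∖int = {v, t, r, u, p, q, s}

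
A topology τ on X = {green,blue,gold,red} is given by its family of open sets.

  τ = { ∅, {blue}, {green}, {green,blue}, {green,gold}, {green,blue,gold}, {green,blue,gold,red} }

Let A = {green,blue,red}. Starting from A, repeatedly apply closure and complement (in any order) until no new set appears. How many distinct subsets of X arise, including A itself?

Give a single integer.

closure: X∖int(X∖A) = X∖∅ = {green,blue,gold,red}
Let k=closure and c=complement:
  1. A     = {green,blue,red}
  2. kA    = {green,blue,gold,red}
  3. cA    = {gold}
  4. ckA   = ∅
  5. kcA   = {gold,red}
  6. ckcA  = {green,blue}
— saturated at 6

6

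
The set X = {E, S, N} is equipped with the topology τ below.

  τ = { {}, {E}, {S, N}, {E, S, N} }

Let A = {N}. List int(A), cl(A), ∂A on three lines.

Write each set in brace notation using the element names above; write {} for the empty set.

int(A) = {}
cl(A)  = {S, N}
∂A     = {S, N}

U open, U⊆A: {}. int(A) = ⋃ = {}
X∖A={E, S}, int(X∖A)={E}, hence cl(A)={S, N}
∂A: remove int from cl → {S, N}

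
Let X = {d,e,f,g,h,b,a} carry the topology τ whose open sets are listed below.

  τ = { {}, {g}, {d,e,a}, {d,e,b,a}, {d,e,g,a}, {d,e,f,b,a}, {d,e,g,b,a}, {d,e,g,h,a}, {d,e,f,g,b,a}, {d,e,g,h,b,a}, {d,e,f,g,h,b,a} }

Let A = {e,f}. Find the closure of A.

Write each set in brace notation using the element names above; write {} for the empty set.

complement {d,g,h,b,a}; its interior {g}; cl(A) = X∖{g} = {d,e,f,h,b,a}

{d,e,f,h,b,a}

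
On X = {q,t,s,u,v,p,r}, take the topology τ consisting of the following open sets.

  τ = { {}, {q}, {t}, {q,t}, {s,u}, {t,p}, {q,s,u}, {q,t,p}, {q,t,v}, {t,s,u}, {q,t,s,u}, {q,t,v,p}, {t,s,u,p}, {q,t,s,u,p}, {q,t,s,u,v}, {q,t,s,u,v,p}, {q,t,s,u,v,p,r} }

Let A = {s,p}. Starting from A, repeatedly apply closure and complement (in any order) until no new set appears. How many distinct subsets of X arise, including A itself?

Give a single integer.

complement {q,t,u,v,r}; its interior {q,t,v}; cl(A) = X∖{q,t,v} = {s,u,p,r}
With k = closure, c = complement:
  1. A     = {s,p}
  2. kA    = {s,u,p,r}
  3. cA    = {q,t,u,v,r}
  4. ckA   = {q,t,v}
  5. kcA   = {q,t,s,u,v,p,r}
  6. kckA  = {q,t,v,p,r}
  7. ckcA  = {}
  8. ckckA = {s,u}
  9. kckckA = {s,u,r}
  10. ckckckA = {q,t,v,p}
k, c of each give nothing new

10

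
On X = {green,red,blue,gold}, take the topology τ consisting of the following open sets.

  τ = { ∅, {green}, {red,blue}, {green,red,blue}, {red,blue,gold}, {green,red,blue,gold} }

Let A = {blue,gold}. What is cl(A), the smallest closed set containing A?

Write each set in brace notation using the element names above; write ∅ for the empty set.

X∖A={green,red}, int(X∖A)={green}, hence cl(A)={red,blue,gold}

{red,blue,gold}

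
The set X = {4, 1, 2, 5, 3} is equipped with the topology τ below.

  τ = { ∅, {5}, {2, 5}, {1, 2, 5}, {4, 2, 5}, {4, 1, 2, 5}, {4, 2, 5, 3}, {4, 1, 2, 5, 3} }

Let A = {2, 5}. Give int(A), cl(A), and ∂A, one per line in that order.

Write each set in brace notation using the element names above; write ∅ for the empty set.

int(A) = {2, 5}
cl(A)  = {4, 1, 2, 5, 3}
∂A     = {4, 1, 3}

opens ⊆ A: ∅, {5}, {2, 5}; union → int = {2, 5}
complement {4, 1, 3}; its interior ∅; cl(A) = X∖∅ = {4, 1, 2, 5, 3}
boundary = {4, 1, 2, 5, 3} ∖ {2, 5} = {4, 1, 3}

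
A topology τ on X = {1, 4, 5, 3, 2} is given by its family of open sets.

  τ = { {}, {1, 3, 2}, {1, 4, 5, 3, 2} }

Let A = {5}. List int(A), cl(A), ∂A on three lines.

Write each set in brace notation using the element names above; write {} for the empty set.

opens ⊆ A: {}; union → int = {}
complement {1, 4, 3, 2}; its interior {1, 3, 2}; cl(A) = X∖{1, 3, 2} = {4, 5}
boundary = {4, 5} ∖ {} = {4, 5}

int(A) = {}
cl(A)  = {4, 5}
∂A     = {4, 5}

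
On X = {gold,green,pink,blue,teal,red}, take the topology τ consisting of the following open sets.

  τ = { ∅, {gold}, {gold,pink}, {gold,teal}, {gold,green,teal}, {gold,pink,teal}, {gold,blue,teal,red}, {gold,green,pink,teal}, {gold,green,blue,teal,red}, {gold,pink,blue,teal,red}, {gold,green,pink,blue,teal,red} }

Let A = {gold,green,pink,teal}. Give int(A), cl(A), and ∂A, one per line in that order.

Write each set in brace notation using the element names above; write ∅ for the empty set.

int(A) = {gold,green,pink,teal}
cl(A)  = {gold,green,pink,blue,teal,red}
∂A     = {blue,red}

U open, U⊆A: ∅, {gold}, {gold,pink}, {gold,teal}, {gold,green,teal}, {gold,pink,teal}, {gold,green,pink,teal}. int(A) = ⋃ = {gold,green,pink,teal}
X∖A={blue,red}, int(X∖A)=∅, hence cl(A)={gold,green,pink,blue,teal,red}
∂A: remove int from cl → {blue,red}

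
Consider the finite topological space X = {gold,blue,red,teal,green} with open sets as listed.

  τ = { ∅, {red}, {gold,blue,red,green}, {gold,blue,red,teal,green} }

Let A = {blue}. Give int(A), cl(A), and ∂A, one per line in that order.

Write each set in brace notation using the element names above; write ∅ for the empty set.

int(A) = ∅
cl(A)  = {gold,blue,teal,green}
∂A     = {gold,blue,teal,green}

U open, U⊆A: ∅. int(A) = ⋃ = ∅
X∖A={gold,red,teal,green}, int(X∖A)={red}, hence cl(A)={gold,blue,teal,green}
∂A: remove int from cl → {gold,blue,teal,green}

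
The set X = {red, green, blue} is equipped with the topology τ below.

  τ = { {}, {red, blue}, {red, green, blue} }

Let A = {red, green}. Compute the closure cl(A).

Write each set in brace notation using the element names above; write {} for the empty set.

{red, green, blue}

complement {blue}; its interior {}; cl(A) = X∖{} = {red, green, blue}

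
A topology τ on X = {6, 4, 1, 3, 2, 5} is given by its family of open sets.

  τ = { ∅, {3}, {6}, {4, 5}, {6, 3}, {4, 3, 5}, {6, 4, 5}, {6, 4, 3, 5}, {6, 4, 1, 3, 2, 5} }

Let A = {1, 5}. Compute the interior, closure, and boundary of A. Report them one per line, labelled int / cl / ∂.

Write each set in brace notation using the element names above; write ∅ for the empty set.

int(A) = ∅
cl(A)  = {4, 1, 2, 5}
∂A     = {4, 1, 2, 5}

interior: largest open inside A is ∅ (from ∅)
cl via duality: int({6, 4, 3, 2}) = {6, 3}, so X∖{6, 3} = {4, 1, 2, 5}
cl∖int = {4, 1, 2, 5}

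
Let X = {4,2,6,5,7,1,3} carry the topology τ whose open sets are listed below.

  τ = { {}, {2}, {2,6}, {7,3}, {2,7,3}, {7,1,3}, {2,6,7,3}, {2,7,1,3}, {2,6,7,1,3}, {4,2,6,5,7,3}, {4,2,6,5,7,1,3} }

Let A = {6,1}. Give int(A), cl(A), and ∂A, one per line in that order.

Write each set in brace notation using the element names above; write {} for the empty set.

int(A) = {}
cl(A)  = {4,6,5,1}
∂A     = {4,6,5,1}

interior: largest open inside A is {} (from {})
cl via duality: int({4,2,5,7,3}) = {2,7,3}, so X∖{2,7,3} = {4,6,5,1}
cl∖int = {4,6,5,1}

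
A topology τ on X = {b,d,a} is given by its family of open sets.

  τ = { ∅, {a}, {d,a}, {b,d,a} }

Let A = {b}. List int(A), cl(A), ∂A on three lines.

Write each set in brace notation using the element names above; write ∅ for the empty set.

int(A) = ∅
cl(A)  = {b}
∂A     = {b}

opens ⊆ A: ∅; union → int = ∅
complement {d,a}; its interior {d,a}; cl(A) = X∖{d,a} = {b}
boundary = {b} ∖ ∅ = {b}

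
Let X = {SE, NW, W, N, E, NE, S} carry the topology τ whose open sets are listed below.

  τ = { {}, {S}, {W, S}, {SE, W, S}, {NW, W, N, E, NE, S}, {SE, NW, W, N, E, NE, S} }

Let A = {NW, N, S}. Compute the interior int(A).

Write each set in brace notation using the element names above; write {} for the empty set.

U open, U⊆A: {}, {S}. int(A) = ⋃ = {S}

{S}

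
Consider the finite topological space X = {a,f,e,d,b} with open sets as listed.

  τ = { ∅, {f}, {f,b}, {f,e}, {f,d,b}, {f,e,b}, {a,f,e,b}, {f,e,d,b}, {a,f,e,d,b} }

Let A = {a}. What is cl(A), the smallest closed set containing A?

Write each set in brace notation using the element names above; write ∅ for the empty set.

{a}

complement {f,e,d,b}; its interior {f,e,d,b}; cl(A) = X∖{f,e,d,b} = {a}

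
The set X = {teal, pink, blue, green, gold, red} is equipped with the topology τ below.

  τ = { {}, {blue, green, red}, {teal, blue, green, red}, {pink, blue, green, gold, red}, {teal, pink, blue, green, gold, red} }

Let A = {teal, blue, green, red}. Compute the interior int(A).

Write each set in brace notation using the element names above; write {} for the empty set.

{teal, blue, green, red}

opens ⊆ A: {}, {blue, green, red}, {teal, blue, green, red}; union → int = {teal, blue, green, red}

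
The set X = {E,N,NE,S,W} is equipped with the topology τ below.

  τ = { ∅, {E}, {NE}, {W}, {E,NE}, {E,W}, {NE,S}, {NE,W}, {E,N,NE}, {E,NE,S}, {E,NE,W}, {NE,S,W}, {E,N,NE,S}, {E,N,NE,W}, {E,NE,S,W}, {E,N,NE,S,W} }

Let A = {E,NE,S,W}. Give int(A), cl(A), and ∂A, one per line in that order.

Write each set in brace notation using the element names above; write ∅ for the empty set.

opens ⊆ A: ∅, {E}, {NE}, {W}, {NE,W}, {NE,S}, {E,NE}, {E,W}, {E,NE,W}, {E,NE,S}, {NE,S,W}, {E,NE,S,W}; union → int = {E,NE,S,W}
complement {N}; its interior ∅; cl(A) = X∖∅ = {E,N,NE,S,W}
boundary = {E,N,NE,S,W} ∖ {E,NE,S,W} = {N}

int(A) = {E,NE,S,W}
cl(A)  = {E,N,NE,S,W}
∂A     = {N}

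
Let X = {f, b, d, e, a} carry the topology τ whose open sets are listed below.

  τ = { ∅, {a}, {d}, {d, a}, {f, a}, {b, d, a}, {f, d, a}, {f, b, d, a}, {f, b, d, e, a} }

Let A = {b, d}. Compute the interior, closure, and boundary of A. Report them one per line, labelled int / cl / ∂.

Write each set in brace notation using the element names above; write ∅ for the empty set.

int(A) = {d}
cl(A)  = {b, d, e}
∂A     = {b, e}

interior: largest open inside A is {d} (from ∅, {d})
cl via duality: int({f, e, a}) = {f, a}, so X∖{f, a} = {b, d, e}
cl∖int = {b, e}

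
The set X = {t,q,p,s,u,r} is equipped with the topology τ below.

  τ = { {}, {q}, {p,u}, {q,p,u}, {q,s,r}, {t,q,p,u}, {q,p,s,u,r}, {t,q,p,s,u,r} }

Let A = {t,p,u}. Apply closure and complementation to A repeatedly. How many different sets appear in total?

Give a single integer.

complement {q,s,r}; its interior {q,s,r}; cl(A) = X∖{q,s,r} = {t,p,u}
With k = closure, c = complement:
  1. A     = {t,p,u}
  2. cA    = {q,s,r}
  3. kcA   = {t,q,s,r}
  4. ckcA  = {p,u}
k, c of each give nothing new

4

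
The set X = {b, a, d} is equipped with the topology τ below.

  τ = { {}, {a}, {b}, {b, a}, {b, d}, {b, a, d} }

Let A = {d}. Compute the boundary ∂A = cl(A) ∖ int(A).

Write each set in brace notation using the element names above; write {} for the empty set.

interior: largest open inside A is {} (from {})
cl via duality: int({b, a}) = {b, a}, so X∖{b, a} = {d}
cl∖int = {d}

{d}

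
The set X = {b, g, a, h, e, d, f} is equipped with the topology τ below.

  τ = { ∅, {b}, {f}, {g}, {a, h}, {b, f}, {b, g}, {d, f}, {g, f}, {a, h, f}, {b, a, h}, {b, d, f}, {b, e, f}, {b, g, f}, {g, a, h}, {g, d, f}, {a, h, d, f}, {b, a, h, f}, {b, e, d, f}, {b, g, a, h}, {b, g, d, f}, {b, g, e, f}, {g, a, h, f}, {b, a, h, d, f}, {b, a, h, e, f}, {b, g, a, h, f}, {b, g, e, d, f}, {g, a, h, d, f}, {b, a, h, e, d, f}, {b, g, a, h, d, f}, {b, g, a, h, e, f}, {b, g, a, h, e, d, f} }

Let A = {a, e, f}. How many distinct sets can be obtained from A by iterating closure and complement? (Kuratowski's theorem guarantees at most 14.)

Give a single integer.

12

X∖A={b, g, h, d}, int(X∖A)={b, g}, hence cl(A)={a, h, e, d, f}
Orbit (k=closure, c=complement):
  1. A     = {a, e, f}
  2. kA    = {a, h, e, d, f}
  3. cA    = {b, g, h, d}
  4. ckA   = {b, g}
  5. kcA   = {b, g, a, h, e, d}
  6. kckA  = {b, g, e}
  7. ckcA  = {f}
  8. ckckA = {a, h, d, f}
  9. kckcA = {e, d, f}
  10. ckckcA = {b, g, a, h}
  11. kckckcA = {b, g, a, h, e}
  12. ckckckcA = {d, f}
(closed under both — stop)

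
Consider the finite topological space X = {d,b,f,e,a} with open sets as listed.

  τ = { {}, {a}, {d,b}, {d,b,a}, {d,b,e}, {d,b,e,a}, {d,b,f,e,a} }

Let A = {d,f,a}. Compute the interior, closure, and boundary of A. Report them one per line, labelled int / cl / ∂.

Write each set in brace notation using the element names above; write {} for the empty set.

int(A) = {a}
cl(A)  = {d,b,f,e,a}
∂A     = {d,b,f,e}

opens ⊆ A: {}, {a}; union → int = {a}
complement {b,e}; its interior {}; cl(A) = X∖{} = {d,b,f,e,a}
boundary = {d,b,f,e,a} ∖ {a} = {d,b,f,e}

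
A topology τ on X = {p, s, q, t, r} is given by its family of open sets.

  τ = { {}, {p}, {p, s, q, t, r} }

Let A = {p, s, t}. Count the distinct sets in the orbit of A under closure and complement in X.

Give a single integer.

6

X∖A={q, r}, int(X∖A)={}, hence cl(A)={p, s, q, t, r}
Orbit (k=closure, c=complement):
  1. A     = {p, s, t}
  2. kA    = {p, s, q, t, r}
  3. cA    = {q, r}
  4. ckA   = {}
  5. kcA   = {s, q, t, r}
  6. ckcA  = {p}
(closed under both — stop)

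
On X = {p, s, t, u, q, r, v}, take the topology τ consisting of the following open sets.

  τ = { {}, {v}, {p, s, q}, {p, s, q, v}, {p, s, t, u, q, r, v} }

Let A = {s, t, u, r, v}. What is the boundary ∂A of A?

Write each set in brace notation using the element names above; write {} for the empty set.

opens ⊆ A: {}, {v}; union → int = {v}
complement {p, q}; its interior {}; cl(A) = X∖{} = {p, s, t, u, q, r, v}
boundary = {p, s, t, u, q, r, v} ∖ {v} = {p, s, t, u, q, r}

{p, s, t, u, q, r}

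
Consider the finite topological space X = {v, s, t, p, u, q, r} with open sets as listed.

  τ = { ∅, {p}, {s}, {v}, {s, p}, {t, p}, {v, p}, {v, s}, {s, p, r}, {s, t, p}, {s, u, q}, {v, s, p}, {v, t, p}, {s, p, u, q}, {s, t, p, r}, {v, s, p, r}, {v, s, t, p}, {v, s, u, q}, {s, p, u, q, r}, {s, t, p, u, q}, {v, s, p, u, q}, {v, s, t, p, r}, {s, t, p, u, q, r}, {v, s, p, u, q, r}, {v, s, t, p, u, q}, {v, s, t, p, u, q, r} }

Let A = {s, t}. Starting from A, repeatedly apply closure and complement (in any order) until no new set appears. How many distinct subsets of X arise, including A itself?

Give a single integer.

cl via duality: int({v, p, u, q, r}) = {v, p}, so X∖{v, p} = {s, t, u, q, r}
Write k for closure, c for complement:
  1. A     = {s, t}
  2. kA    = {s, t, u, q, r}
  3. cA    = {v, p, u, q, r}
  4. ckA   = {v, p}
  5. kcA   = {v, t, p, u, q, r}
  6. kckA  = {v, t, p, r}
  7. ckcA  = {s}
  8. ckckA = {s, u, q}
  9. kckcA = {s, u, q, r}
  10. ckckcA = {v, t, p}
applying k or c yields no new set

10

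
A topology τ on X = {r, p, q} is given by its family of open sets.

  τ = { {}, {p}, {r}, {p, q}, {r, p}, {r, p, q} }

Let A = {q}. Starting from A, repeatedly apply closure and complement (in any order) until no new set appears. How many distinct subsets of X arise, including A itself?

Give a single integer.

cl via duality: int({r, p}) = {r, p}, so X∖{r, p} = {q}
Write k for closure, c for complement:
  1. A     = {q}
  2. cA    = {r, p}
  3. kcA   = {r, p, q}
  4. ckcA  = {}
applying k or c yields no new set

4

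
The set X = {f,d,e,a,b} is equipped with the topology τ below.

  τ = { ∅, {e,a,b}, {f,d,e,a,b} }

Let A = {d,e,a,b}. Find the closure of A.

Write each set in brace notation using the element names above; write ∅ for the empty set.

cl via duality: int({f}) = ∅, so X∖∅ = {f,d,e,a,b}

{f,d,e,a,b}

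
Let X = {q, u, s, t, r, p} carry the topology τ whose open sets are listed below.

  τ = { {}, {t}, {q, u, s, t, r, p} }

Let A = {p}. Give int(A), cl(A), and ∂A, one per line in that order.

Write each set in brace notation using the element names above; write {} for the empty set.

open subsets of A: {}; so int(A) = {}
closure: X∖int(X∖A) = X∖{t} = {q, u, s, r, p}
∂A = {q, u, s, r, p} minus {} = {q, u, s, r, p}

int(A) = {}
cl(A)  = {q, u, s, r, p}
∂A     = {q, u, s, r, p}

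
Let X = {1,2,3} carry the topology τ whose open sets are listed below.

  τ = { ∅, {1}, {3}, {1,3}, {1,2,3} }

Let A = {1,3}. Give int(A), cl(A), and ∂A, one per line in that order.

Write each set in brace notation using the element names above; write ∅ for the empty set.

open subsets of A: ∅, {3}, {1}, {1,3}; so int(A) = {1,3}
closure: X∖int(X∖A) = X∖∅ = {1,2,3}
∂A = {1,2,3} minus {1,3} = {2}

int(A) = {1,3}
cl(A)  = {1,2,3}
∂A     = {2}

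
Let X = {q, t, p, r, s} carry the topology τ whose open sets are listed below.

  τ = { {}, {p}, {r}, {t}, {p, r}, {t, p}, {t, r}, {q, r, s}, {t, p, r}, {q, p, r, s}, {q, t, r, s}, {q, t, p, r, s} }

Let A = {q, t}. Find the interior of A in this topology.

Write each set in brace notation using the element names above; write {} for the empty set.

interior: largest open inside A is {t} (from {}, {t})

{t}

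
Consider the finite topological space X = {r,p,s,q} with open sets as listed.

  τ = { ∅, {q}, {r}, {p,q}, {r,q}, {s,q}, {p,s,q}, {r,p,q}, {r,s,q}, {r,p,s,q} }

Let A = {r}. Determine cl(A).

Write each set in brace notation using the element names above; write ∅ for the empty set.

{r}

cl via duality: int({p,s,q}) = {p,s,q}, so X∖{p,s,q} = {r}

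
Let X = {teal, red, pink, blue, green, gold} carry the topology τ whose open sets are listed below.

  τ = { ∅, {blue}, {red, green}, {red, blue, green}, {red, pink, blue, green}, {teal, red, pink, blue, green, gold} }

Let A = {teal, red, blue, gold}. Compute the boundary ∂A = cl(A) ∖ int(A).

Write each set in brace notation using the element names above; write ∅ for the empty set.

{teal, red, pink, green, gold}

U open, U⊆A: ∅, {blue}. int(A) = ⋃ = {blue}
X∖A={pink, green}, int(X∖A)=∅, hence cl(A)={teal, red, pink, blue, green, gold}
∂A: remove int from cl → {teal, red, pink, green, gold}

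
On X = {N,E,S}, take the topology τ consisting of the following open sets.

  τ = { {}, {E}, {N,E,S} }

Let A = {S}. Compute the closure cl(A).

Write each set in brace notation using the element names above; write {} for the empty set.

{N,S}

closure: X∖int(X∖A) = X∖{E} = {N,S}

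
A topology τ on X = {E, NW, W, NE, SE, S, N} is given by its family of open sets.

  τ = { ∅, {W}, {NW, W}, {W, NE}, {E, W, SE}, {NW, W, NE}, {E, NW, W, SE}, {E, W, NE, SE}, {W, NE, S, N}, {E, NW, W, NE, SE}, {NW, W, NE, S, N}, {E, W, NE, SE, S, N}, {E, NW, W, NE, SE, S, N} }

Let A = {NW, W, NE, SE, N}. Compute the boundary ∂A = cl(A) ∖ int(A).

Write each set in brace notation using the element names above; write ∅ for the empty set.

open subsets of A: ∅, {W}, {NW, W}, {W, NE}, {NW, W, NE}; so int(A) = {NW, W, NE}
closure: X∖int(X∖A) = X∖∅ = {E, NW, W, NE, SE, S, N}
∂A = {E, NW, W, NE, SE, S, N} minus {NW, W, NE} = {E, SE, S, N}

{E, SE, S, N}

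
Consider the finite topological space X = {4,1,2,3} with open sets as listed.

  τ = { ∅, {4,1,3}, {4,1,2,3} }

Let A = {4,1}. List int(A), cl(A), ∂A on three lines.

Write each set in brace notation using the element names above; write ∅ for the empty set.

int(A) = ∅
cl(A)  = {4,1,2,3}
∂A     = {4,1,2,3}

open subsets of A: ∅; so int(A) = ∅
closure: X∖int(X∖A) = X∖∅ = {4,1,2,3}
∂A = {4,1,2,3} minus ∅ = {4,1,2,3}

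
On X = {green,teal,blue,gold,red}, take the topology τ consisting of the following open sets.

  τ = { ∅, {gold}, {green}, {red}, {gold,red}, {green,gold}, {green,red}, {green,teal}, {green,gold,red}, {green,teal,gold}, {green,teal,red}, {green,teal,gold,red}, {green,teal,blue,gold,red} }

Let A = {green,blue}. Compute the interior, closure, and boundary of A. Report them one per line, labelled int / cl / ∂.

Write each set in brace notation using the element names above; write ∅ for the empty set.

int(A) = {green}
cl(A)  = {green,teal,blue}
∂A     = {teal,blue}

interior: largest open inside A is {green} (from ∅, {green})
cl via duality: int({teal,gold,red}) = {gold,red}, so X∖{gold,red} = {green,teal,blue}
cl∖int = {teal,blue}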